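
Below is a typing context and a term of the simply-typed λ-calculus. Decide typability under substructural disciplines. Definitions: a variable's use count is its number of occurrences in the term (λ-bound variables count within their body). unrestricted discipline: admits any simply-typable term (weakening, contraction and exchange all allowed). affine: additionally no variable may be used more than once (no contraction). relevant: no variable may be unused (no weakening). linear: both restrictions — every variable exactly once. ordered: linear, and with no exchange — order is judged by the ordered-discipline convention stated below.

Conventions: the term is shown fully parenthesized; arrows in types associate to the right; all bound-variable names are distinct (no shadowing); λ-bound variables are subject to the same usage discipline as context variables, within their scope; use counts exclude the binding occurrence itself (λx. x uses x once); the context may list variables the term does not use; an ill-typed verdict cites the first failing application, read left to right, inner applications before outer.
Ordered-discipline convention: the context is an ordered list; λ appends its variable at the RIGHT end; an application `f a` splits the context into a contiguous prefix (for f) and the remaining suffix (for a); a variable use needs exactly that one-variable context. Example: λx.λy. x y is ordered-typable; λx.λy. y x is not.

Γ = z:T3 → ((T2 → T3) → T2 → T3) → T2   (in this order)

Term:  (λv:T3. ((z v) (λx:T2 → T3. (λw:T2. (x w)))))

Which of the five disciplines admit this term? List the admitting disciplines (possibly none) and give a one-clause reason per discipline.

accepted by: ordered, linear, affine, relevant, unrestricted
use counts: z=1; v [bound]=1; x [bound]=1; w [bound]=1
use order (left to right): z, v, x, w
typing: ✓ — T3 → T2
ordered: ✓ — z, v, x, w once each; derivable with no W/C/E
linear: ✓ — exactly-once usage across z, v, x, w
affine: ✓ — z, v, x, w: no repeats, contraction unneeded
relevant: ✓ — at least one use each (z, v, x, w)
unrestricted: ✓ — type-checks (T3 → T2) and nothing is barred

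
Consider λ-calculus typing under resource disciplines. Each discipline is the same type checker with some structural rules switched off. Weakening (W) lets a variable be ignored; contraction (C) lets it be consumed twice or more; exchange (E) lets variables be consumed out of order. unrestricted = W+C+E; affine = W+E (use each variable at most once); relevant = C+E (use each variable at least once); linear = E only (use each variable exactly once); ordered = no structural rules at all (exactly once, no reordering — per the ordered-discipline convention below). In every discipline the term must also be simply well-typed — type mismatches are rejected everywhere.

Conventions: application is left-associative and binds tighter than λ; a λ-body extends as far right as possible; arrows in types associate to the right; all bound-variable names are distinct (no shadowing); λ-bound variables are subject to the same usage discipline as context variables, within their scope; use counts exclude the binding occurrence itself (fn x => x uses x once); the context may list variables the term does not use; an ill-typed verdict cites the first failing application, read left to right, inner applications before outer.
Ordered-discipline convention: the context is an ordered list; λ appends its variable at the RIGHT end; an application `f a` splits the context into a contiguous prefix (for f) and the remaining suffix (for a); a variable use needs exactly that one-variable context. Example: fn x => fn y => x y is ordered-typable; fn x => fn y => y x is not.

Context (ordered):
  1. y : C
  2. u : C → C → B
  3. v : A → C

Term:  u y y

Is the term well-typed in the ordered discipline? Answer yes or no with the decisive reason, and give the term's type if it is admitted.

no — repeated use of y ×2; needs weakening: v unused
usage: y ×2, u ×1, v ×0
left-to-right use order: u, y, y
typing: ✓ — B
all disciplines: ordered ✗, linear ✗, affine ✗, relevant ✗, unrestricted ✓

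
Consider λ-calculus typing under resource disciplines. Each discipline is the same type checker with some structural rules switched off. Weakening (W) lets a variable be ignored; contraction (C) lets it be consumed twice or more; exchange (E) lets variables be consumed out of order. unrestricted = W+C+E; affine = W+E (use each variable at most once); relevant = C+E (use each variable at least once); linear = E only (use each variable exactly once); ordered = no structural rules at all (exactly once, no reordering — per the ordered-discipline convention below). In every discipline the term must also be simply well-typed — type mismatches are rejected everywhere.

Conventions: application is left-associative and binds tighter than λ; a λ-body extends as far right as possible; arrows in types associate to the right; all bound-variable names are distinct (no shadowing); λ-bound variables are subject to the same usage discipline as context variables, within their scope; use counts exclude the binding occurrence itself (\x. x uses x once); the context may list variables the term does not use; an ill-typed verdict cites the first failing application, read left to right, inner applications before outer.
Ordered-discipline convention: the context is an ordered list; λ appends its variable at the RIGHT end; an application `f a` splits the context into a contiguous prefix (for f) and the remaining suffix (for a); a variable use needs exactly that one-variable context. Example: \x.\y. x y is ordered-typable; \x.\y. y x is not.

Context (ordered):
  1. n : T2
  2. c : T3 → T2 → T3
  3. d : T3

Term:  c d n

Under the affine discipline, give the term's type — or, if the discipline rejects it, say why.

term : T3
counts: n ×1, c ×1, d ×1
uses in reading order: c, d, n
typing: well-typed at T3
per-discipline verdicts: ordered ✗ | linear ✓ | affine ✓ | relevant ✓ | unrestricted ✓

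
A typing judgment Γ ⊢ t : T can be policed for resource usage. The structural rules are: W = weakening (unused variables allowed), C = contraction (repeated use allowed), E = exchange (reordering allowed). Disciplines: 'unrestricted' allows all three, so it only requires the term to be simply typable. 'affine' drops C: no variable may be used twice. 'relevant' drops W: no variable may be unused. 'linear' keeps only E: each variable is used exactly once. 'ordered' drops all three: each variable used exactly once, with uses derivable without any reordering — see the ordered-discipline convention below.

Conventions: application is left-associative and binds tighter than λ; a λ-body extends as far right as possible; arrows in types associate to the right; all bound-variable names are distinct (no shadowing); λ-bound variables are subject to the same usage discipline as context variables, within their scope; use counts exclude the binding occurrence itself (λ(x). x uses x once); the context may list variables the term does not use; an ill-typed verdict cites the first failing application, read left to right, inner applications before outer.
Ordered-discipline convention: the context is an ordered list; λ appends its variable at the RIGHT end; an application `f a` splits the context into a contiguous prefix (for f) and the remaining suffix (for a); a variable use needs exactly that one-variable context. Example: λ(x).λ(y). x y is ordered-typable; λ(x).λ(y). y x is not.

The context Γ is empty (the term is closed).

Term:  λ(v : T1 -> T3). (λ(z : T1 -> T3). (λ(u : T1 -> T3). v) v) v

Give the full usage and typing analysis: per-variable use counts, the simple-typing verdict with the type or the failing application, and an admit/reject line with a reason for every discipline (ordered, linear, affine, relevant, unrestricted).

counts: v (bound)=3, z (bound)=0, u (bound)=0
use order (left to right): v, v, v
typing: the term checks, with type (T1 -> T3) -> T1 -> T3
ordered: ✗, needs contraction — v ×3; z, u left unused
linear: ✗, needs contraction — v ×3; z, u left unused
affine: ✗, needs contraction — v ×3
relevant: ✗, z, u left unused
unrestricted: ✓, typability at (T1 -> T3) -> T1 -> T3 is all that's needed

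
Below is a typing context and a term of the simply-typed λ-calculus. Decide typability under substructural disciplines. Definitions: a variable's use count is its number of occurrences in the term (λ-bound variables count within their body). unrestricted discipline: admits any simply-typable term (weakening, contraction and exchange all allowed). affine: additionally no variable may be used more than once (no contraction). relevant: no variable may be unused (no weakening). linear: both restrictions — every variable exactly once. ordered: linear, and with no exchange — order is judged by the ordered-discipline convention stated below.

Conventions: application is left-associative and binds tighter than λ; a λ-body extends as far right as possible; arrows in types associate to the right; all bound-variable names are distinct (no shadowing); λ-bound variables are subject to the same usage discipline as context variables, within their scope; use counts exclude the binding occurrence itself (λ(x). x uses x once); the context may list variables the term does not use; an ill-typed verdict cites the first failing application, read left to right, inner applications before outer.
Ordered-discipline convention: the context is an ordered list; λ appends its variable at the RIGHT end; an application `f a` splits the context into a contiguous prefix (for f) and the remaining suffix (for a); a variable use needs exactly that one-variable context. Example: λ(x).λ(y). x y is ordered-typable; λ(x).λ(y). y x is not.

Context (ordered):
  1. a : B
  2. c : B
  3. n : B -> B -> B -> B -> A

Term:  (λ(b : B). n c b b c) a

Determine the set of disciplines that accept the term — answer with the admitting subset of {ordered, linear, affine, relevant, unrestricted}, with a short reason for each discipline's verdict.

admitted in: relevant, unrestricted
variable uses: a: 1×; c: 2×; n: 1×; b (bound): 2×
left-to-right use order: n, c, b, b, c, a
typing: the term checks, with type A
ordered ✗ (repeated use of c ×2, b ×2)
linear ✗ (repeated use of c ×2, b ×2)
affine ✗ (repeated use of c ×2, b ×2)
relevant ✓ (every one of a, c, n, b appears)
unrestricted ✓ (simply typable at A; W, C, E all held)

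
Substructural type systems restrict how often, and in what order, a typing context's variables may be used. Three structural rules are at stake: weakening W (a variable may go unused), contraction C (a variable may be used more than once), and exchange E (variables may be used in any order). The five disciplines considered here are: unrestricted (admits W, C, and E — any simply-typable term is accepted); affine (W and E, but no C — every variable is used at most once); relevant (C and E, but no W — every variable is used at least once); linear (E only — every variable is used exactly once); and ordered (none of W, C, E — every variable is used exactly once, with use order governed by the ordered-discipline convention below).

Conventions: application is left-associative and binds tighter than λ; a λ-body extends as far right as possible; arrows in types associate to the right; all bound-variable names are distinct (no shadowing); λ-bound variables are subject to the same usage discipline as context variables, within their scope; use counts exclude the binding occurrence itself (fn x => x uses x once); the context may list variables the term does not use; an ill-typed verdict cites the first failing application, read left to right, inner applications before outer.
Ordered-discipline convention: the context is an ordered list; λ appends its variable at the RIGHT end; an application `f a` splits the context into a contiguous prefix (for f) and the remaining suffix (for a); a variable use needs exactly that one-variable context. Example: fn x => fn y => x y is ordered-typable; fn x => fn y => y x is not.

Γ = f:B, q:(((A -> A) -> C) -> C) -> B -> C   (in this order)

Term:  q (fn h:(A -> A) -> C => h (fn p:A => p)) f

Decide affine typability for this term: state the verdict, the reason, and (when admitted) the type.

yes — f, q, h, p: no repeats, contraction unneeded; term : C
counts: f: 1, q: 1, h (λ-bound): 1, p (λ-bound): 1
order of uses: q, h, p, f
typing: ✓ — C
across the five disciplines: ordered ✗ | linear ✓ | affine ✓ | relevant ✓ | unrestricted ✓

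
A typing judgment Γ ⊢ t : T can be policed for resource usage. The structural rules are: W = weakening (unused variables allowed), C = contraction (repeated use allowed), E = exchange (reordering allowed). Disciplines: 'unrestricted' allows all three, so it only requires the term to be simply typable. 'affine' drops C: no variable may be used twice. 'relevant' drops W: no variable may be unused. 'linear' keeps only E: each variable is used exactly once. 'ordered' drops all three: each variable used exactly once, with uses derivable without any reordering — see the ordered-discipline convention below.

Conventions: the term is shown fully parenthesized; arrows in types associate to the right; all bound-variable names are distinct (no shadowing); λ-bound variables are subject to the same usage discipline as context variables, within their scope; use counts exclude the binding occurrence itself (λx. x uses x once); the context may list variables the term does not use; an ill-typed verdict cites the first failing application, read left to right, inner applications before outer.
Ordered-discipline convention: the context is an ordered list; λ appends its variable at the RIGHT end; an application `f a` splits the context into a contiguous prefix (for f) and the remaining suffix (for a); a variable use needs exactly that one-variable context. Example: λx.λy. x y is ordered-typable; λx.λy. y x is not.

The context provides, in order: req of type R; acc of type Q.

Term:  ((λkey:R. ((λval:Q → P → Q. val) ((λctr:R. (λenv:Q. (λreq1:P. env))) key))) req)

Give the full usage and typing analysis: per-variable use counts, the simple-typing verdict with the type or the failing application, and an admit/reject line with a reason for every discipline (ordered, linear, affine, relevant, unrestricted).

variable uses: req: 1×, acc: 0×, key (λ-bound): 1×, val (λ-bound): 1×, ctr (λ-bound): 0×, env (λ-bound): 1×, req1 (λ-bound): 0×
left-to-right use order: val, env, key, req
typing: ✓ — Q → P → Q
ordered: ✗ — acc, ctr, req1 never used (weakening)
linear: ✗ — acc, ctr, req1 never used (weakening)
affine: ✓ — none of req, acc, key, val, ctr, env, req1 used more than once
relevant: ✗ — acc, ctr, req1 never used (weakening)
unrestricted: ✓ — type-checks (Q → P → Q) and nothing is barred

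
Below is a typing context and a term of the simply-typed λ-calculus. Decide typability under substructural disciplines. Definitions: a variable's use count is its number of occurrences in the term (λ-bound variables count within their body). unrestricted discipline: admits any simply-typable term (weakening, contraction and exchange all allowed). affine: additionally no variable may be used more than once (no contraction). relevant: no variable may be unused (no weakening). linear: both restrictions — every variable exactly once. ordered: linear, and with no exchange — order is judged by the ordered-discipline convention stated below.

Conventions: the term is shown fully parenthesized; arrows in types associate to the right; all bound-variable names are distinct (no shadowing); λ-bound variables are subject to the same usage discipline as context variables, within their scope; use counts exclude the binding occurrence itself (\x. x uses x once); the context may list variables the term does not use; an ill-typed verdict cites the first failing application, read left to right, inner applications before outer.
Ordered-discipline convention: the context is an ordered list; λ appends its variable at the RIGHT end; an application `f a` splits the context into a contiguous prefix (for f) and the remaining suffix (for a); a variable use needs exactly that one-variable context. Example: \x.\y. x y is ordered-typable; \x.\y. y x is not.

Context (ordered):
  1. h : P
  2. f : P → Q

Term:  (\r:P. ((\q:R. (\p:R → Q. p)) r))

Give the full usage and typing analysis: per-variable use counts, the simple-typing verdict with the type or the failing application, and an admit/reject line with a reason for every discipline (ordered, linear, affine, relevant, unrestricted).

use counts: h=0, f=0, r [bound]=1, q [bound]=0, p [bound]=1
order of uses: p, r
typing: ill-typed: a function awaiting R gets P
ordered: ✗, fails simple typing
linear: ✗, a type mismatch blocks all five
affine: ✗, the type mismatch rejects it
relevant: ✗, not simply typable
unrestricted: ✗, fails simple typing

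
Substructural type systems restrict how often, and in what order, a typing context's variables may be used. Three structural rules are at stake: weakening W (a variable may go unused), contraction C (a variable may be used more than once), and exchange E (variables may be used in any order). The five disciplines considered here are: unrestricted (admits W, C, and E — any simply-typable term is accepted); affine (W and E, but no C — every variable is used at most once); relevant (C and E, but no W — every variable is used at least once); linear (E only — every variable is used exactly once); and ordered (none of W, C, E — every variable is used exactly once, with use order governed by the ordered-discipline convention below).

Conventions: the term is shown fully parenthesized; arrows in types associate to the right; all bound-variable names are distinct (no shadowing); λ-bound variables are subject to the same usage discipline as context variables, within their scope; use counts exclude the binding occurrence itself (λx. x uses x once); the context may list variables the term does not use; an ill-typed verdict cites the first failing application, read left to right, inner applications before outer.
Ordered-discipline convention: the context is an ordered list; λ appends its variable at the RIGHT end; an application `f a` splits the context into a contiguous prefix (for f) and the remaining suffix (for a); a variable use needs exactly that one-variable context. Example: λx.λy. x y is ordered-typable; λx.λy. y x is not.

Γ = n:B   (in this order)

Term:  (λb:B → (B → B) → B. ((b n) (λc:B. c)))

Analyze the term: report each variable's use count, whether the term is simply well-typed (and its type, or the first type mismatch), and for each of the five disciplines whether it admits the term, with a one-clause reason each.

variable uses: n=1; b [bound]=1; c [bound]=1
left-to-right use order: b, n, c
typing: ✓ — (B → (B → B) → B) → B
ordered: ✗ — no ordered split (uses run b, n, c)
linear: ✓ — each of n, b, c used exactly once
affine: ✓ — n, b, c: no repeats, contraction unneeded
relevant: ✓ — n, b, c: all used, weakening unneeded
unrestricted: ✓ — simply typable at (B → (B → B) → B) → B; W, C, E all held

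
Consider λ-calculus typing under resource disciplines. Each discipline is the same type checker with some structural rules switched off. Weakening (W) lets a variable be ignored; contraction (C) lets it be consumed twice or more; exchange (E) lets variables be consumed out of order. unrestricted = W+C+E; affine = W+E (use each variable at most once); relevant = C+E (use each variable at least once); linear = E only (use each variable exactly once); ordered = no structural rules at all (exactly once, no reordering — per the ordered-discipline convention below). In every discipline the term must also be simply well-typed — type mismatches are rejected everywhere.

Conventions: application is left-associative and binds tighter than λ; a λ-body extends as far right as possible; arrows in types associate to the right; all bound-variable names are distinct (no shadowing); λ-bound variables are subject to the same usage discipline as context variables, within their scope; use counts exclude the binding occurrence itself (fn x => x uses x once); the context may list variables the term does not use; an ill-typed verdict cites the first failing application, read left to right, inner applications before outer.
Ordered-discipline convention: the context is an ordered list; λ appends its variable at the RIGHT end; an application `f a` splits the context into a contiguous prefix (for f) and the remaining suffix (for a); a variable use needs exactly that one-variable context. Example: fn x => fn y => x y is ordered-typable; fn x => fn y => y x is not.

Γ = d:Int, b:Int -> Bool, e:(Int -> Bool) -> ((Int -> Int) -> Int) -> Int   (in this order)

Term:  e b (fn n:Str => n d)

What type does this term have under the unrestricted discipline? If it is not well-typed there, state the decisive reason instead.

not well-typed under unrestricted — not simply typable
usage: d: 1×; b: 1×; e: 1×; n (λ-bound): 1×
uses in reading order: e, b, n, d
typing: ill-typed: non-function type Str applied to an argument
per-discipline verdicts: ordered ✗; linear ✗; affine ✗; relevant ✗; unrestricted ✗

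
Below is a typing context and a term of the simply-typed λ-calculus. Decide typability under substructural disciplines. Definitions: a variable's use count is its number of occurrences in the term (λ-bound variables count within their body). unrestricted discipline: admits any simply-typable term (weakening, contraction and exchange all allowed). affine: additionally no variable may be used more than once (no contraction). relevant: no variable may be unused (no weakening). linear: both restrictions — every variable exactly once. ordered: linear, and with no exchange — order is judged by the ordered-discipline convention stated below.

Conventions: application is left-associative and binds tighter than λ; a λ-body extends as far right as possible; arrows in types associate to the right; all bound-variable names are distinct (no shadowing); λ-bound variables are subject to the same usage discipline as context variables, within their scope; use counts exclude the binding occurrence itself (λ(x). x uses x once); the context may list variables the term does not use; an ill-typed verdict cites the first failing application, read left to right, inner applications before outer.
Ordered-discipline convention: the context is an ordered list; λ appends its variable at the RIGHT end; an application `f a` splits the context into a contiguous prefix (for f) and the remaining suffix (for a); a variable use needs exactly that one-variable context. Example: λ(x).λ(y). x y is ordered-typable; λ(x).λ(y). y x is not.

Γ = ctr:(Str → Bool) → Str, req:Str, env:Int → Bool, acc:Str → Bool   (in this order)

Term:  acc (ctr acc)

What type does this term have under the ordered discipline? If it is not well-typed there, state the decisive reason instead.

not well-typed under ordered — uses contraction: acc ×2; req, env left unused
variable uses: ctr: 1; req: 0; env: 0; acc: 2
use order (left to right): acc, ctr, acc
typing: well-typed — term : Bool
summary: ordered ✗ | linear ✗ | affine ✗ | relevant ✗ | unrestricted ✓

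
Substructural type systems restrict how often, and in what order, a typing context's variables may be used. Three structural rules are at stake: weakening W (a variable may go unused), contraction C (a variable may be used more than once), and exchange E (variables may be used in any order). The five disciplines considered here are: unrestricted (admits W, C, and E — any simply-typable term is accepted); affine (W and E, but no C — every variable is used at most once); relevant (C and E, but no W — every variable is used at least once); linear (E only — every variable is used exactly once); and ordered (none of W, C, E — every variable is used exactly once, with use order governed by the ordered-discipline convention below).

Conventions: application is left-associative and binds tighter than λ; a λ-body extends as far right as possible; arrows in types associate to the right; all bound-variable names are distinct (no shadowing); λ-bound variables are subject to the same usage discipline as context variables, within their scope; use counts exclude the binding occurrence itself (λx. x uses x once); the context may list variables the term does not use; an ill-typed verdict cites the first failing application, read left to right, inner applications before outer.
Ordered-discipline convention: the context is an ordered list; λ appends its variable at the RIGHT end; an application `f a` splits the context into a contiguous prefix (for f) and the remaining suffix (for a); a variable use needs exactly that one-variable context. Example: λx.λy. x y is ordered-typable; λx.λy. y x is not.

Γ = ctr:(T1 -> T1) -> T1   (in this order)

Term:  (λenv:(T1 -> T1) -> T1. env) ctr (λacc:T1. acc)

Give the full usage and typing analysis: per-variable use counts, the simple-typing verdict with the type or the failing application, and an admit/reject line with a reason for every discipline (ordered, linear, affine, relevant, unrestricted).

counts: ctr: 1×, env (λ-bound): 1×, acc (λ-bound): 1×
left-to-right use order: env, ctr, acc
typing: the term checks, with type T1
ordered ✓ (single-use (ctr, env, acc), ordered derivation ok)
linear ✓ (exactly-once usage across ctr, env, acc)
affine ✓ (at most one use each (ctr, env, acc))
relevant ✓ (none of ctr, env, acc goes unused)
unrestricted ✓ (simply typable at T1; W, C, E all held)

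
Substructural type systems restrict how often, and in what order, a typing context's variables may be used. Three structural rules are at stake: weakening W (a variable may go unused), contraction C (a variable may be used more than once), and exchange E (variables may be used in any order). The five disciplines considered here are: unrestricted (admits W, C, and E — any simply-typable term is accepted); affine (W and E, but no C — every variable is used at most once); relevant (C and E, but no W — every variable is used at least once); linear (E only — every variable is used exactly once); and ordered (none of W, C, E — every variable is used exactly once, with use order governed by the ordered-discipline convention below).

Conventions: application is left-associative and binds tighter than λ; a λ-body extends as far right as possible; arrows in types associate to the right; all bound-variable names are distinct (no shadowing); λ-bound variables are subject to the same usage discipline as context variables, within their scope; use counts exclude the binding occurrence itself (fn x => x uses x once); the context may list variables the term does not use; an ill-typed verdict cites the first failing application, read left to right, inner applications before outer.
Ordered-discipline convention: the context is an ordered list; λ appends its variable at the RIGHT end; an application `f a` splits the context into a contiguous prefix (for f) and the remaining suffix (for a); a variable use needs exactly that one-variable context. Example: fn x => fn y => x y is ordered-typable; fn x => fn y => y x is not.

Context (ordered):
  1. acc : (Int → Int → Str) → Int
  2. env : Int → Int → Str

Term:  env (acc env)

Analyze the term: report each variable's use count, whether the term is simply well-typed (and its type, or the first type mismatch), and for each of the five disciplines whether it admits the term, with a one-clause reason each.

usage: acc ×1, env ×2
uses in reading order: env, acc, env
typing: the term checks, with type Int → Str
ordered: ✗ — repeated use of env ×2
linear: ✗ — repeated use of env ×2
affine: ✗ — repeated use of env ×2
relevant: ✓ — every one of acc, env appears
unrestricted: ✓ — type-checks (Int → Str) and nothing is barred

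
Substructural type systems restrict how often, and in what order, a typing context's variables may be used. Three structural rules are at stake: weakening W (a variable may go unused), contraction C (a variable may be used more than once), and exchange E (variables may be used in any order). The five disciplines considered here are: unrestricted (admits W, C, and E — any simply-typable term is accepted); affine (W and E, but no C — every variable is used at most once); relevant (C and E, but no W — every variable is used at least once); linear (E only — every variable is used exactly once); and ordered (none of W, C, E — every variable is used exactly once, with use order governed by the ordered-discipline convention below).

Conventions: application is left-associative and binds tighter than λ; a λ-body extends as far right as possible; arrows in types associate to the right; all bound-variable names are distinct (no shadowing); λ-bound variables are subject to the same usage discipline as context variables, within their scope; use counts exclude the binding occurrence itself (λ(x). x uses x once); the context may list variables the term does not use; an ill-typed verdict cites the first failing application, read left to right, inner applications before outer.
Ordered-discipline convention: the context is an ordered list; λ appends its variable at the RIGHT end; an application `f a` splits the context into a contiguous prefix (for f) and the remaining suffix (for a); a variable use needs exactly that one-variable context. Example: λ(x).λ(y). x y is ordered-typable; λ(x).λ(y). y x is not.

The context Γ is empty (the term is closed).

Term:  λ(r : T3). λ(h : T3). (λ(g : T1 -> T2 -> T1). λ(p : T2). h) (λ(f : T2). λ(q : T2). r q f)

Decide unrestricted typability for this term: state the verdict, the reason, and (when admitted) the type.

no — fails simple typing
usage: r (bound) ×1; h (bound) ×1; g (bound) ×0; p (bound) ×0; f (bound) ×1; q (bound) ×1
order of uses: h, r, q, f
typing: ill-typed: can't apply a value of type T3
all disciplines: ordered ✗ · linear ✗ · affine ✗ · relevant ✗ · unrestricted ✗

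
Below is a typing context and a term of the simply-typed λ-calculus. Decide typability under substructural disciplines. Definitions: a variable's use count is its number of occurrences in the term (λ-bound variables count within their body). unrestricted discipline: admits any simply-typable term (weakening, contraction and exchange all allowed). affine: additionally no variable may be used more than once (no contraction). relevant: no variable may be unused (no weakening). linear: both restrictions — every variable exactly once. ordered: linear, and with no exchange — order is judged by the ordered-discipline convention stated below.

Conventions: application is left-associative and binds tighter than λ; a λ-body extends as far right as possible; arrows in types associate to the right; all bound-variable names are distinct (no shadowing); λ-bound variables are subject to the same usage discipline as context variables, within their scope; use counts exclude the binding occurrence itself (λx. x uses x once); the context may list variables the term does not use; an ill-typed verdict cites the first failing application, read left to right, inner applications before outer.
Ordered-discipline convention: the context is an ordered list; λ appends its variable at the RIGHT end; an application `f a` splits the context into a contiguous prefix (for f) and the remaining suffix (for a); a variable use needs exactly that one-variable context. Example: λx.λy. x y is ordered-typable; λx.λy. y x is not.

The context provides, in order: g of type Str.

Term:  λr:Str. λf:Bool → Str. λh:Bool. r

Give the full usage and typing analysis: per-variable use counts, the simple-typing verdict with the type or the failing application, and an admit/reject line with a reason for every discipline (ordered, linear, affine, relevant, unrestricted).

counts: g: 0; r (λ-bound): 1; f (λ-bound): 0; h (λ-bound): 0
use order (left to right): r
typing: well-typed at Str → (Bool → Str) → Bool → Str
ordered ✗ (g, f, h left unused)
linear ✗ (g, f, h left unused)
affine ✓ (none of g, r, f, h used more than once)
relevant ✗ (g, f, h left unused)
unrestricted ✓ (typability at Str → (Bool → Str) → Bool → Str is all that's needed)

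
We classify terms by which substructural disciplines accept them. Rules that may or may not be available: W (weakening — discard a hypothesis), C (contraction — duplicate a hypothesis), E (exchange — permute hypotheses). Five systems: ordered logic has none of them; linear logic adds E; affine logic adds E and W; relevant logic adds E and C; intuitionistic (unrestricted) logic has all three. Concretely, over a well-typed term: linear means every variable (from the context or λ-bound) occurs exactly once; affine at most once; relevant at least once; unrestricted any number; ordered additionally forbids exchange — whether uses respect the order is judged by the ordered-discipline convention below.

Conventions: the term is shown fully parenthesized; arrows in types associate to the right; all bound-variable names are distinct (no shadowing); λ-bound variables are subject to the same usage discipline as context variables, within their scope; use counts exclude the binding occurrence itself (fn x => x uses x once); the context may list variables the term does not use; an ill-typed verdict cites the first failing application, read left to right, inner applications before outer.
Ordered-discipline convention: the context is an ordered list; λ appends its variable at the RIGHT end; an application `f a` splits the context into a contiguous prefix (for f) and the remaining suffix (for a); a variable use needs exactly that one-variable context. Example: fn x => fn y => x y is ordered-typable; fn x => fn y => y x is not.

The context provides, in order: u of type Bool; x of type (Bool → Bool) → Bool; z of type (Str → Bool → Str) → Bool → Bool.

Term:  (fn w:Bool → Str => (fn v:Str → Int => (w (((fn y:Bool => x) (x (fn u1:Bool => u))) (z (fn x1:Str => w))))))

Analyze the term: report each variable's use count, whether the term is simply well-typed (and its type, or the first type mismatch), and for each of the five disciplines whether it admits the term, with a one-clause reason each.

usage: u=1; x=2; z=1; w (bound)=2; v (bound)=0; y (bound)=0; u1 (bound)=0; x1 (bound)=0
left-to-right use order: w, x, x, u, z, w
typing: the term checks, with type (Bool → Str) → (Str → Int) → Str
ordered: ✗ — x ×2, w ×2 used more than once (contraction); needs weakening: v, y, u1, x1 unused
linear: ✗ — x ×2, w ×2 used more than once (contraction); needs weakening: v, y, u1, x1 unused
affine: ✗ — x ×2, w ×2 used more than once (contraction)
relevant: ✗ — needs weakening: v, y, u1, x1 unused
unrestricted: ✓ — typability at (Bool → Str) → (Str → Int) → Str is all that's needed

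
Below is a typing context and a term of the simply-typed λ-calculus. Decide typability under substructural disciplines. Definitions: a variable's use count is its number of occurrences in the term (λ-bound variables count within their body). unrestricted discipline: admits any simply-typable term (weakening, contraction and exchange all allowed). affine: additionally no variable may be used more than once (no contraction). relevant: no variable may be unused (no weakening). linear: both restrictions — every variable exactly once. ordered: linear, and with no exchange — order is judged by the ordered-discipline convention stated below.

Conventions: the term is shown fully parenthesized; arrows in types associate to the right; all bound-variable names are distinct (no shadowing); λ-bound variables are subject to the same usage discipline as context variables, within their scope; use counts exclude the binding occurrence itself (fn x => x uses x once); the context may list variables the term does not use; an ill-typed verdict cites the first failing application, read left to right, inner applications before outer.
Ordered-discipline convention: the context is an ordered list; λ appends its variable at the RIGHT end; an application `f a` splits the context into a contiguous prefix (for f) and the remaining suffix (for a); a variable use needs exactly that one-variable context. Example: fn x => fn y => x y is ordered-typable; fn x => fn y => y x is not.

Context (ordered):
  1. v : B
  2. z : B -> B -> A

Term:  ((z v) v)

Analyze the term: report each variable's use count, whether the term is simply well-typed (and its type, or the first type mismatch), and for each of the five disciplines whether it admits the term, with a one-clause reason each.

use counts: v: 2×; z: 1×
use order (left to right): z, v, v
typing: well-typed — term : A
ordered: ✗ — needs contraction — v ×2
linear: ✗ — needs contraction — v ×2
affine: ✗ — needs contraction — v ×2
relevant: ✓ — v, z: all used, weakening unneeded
unrestricted: ✓ — simply typable at A; W, C, E all held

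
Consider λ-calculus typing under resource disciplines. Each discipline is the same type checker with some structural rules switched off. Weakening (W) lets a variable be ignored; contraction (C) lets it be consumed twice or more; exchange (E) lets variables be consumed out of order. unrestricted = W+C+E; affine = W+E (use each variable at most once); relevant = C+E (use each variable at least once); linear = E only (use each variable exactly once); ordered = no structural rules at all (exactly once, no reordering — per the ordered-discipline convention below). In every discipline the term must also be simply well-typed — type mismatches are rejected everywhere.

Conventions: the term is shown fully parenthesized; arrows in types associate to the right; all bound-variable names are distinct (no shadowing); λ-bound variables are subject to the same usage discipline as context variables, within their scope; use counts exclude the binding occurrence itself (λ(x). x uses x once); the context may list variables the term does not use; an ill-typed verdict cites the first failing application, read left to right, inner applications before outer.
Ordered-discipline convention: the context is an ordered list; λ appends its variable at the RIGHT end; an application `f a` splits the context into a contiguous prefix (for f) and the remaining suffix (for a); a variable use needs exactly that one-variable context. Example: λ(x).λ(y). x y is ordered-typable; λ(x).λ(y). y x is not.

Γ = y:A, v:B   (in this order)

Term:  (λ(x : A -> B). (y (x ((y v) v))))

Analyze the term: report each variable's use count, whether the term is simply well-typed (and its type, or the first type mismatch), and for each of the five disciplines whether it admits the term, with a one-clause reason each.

variable uses: y=2; v=2; x (bound)=1
use order (left to right): y, x, y, v, v
typing: ill-typed: applying a non-function (A)
ordered: ✗, a type mismatch blocks all five
linear: ✗, the type mismatch rejects it
affine: ✗, not simply typable
relevant: ✗, fails simple typing
unrestricted: ✗, a type mismatch blocks all five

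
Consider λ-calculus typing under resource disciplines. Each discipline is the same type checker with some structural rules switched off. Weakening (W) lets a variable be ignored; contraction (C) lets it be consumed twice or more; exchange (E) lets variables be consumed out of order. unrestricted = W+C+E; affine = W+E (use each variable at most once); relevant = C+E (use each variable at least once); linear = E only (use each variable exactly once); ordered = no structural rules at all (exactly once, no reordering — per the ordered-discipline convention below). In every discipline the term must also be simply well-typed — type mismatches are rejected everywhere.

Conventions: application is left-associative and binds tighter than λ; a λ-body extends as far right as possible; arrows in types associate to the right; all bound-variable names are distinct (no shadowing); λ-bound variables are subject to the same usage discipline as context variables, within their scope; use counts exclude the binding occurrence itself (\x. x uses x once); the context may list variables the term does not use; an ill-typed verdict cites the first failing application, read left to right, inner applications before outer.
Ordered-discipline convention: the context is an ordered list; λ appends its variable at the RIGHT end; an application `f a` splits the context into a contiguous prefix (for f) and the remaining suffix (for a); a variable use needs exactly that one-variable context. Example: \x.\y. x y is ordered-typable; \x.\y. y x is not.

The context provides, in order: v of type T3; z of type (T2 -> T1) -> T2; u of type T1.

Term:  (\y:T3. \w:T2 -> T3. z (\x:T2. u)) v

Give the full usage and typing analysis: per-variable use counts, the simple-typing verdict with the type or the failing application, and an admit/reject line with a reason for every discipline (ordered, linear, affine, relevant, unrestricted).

variable uses: v: 1×, z: 1×, u: 1×, y [bound]: 0×, w [bound]: 0×, x [bound]: 0×
left-to-right use order: z, u, v
typing: ✓ — (T2 -> T3) -> T2
ordered ✗ (needs weakening: y, w, x unused)
linear ✗ (needs weakening: y, w, x unused)
affine ✓ (no duplicate uses among v, z, u, y, w, x)
relevant ✗ (needs weakening: y, w, x unused)
unrestricted ✓ (simply typable at (T2 -> T3) -> T2; W, C, E all held)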